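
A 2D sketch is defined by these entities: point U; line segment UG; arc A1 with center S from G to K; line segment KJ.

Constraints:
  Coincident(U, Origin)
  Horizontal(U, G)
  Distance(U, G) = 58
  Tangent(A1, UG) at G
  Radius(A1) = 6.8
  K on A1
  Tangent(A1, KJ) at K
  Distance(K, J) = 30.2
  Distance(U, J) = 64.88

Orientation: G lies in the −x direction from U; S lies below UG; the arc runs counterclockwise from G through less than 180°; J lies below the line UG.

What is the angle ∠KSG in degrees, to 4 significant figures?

111.9°

U is at the origin; U and G share the same y with |UG| = 58.0 and G on the −x side, so G = (-58.00, 0.000). A1 meets UG tangentially, so SG is at right angles to UG, so S = G + (0, -6.8) = (-58.00, -6.800). Since SK ⟂ KJ (tangency), |SJ| = √(6.8² + 30.2²) = 30.96 regardless of where K sits on A1. So J lies on both circle(U, 64.88) and circle(S, 30.96); the below-UG intersection is J = (-53.05, -37.36). K is the foot of the tangent from J: K = (-64.31, -9.336).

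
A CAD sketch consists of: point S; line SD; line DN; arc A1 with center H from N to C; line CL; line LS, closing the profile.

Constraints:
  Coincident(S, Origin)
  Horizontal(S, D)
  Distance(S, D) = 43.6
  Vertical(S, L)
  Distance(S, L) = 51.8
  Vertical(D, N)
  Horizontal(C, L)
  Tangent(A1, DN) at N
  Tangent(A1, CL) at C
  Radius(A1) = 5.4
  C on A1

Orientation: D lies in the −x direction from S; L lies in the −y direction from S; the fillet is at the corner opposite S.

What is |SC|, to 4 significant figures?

64.36

S is at the origin; S and D share the same y with |SD| = 43.6 and D on the −x side, so D = (-43.60, 0.000). SL is vertical with |SL| = 51.8 and L on the −y side, so L = (0.000, -51.80). The virtual corner opposite S is at (-43.60, -51.80). Tangency of A1 to DN means the radius HN is perpendicular to DN and since A1 is tangent to CL there, HC ⟂ CL, with radius 5.4, so the center H sits 5.4 in from both sides at H = (-38.20, -46.40). That places the tangent points at N = (-43.60, -46.40) on DN and C = (-38.20, -51.80) on CL. Then |SC| = |C − S| = 64.36.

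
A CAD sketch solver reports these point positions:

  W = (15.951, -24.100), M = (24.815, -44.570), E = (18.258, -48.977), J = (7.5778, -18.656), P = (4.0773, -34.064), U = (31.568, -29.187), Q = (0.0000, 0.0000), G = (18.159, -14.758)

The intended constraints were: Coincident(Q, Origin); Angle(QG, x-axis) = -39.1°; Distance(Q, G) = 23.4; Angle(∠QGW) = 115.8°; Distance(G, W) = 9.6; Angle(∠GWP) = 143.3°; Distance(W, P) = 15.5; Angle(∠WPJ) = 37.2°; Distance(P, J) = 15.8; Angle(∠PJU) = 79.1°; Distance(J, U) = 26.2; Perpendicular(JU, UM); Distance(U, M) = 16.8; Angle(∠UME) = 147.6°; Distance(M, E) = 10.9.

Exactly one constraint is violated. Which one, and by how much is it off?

Distance(M, E) = 10.9 — off by 3.00.

Q = (0.00, 0.00) ✓; QG at -39.10° ✓; |QG| = 23.40 ✓; ∠QGW = 115.8° ✓; |GW| = 9.599 ✓; ∠GWP = 143.3° ✓; |WP| = 15.50 ✓; ∠WPJ = 37.20° ✓; |PJ| = 15.80 ✓; ∠PJU = 79.10° ✓; |JU| = 26.20 ✓; ∠(JU, UM) = 90.00° ✓; |UM| = 16.80 ✓; ∠UME = 147.6° ✓; |ME| = 7.900 ✗.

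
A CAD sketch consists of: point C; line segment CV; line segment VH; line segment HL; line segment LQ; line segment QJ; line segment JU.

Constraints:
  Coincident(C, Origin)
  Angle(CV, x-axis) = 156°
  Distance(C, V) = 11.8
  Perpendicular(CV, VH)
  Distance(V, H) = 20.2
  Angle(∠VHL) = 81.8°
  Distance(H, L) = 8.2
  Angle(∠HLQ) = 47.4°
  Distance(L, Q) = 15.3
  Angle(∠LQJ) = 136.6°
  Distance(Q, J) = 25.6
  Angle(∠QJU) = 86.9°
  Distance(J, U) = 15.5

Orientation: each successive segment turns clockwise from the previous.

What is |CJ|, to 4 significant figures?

42.58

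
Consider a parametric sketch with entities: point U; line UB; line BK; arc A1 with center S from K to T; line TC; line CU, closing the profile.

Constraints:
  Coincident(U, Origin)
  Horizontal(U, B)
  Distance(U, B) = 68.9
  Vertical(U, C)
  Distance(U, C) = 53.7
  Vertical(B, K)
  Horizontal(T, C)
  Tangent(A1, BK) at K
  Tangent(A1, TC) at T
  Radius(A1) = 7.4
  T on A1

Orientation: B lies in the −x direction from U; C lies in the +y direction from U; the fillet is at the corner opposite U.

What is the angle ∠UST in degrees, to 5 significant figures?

126.97°

U is at the origin; U and B share the same y with |UB| = 68.9 and B on the −x side, so B = (-68.900, 0.0000). UC is vertical with |UC| = 53.7 and C on the +y side, so C = (0.0000, 53.700). The virtual corner opposite U is at (-68.900, 53.700). The tangent condition forces SK to be normal to BK and since A1 is tangent to TC there, ST ⟂ TC, with radius 7.4, so the center S sits 7.4 in from both sides at S = (-61.500, 46.300). That places the tangent points at K = (-68.900, 46.300) on BK and T = (-61.500, 53.700) on TC. Then cos ∠UST = SU·ST / (|SU||ST|), giving 126.97°.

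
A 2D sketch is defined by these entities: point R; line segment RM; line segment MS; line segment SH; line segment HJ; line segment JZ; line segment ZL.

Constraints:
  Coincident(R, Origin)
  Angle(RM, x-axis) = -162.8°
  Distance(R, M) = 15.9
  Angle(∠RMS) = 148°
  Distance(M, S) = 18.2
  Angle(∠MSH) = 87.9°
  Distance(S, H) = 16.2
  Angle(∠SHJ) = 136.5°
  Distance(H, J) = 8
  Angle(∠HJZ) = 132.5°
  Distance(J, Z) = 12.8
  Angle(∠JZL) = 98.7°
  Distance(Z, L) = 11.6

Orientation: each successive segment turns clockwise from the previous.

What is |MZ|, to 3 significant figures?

21.1

R is at the origin; RM runs at -162.8° with length 15.9, so M = (-15.2, -4.70). ∠RMS = 148.0° gives MS at 165° from the x-axis; with |MS| = 18.2, S = (-32.8, -0.0526). ∠MSH = 87.9° gives SH at 73.1° from the x-axis; with |SH| = 16.2, H = (-28.1, 15.4). ∠SHJ = 136.5° gives HJ at 29.6° from the x-axis; with |HJ| = 8.0, J = (-21.1, 19.4). ∠HJZ = 132.5° gives JZ at -17.9° from the x-axis; with |JZ| = 12.8, Z = (-8.94, 15.5). Then |MZ| = |Z − M| = 21.1.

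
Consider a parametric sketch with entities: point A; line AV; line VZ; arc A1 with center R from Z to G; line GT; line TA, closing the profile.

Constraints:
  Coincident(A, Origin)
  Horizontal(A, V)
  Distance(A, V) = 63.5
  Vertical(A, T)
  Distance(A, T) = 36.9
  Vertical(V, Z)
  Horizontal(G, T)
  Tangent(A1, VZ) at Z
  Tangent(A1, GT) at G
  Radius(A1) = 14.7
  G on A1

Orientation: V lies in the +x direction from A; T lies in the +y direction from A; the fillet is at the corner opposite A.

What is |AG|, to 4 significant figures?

61.18

A is at the origin; A and V share the same y with |AV| = 63.5 and V on the +x side, so V = (63.50, 0.000). AT is vertical with |AT| = 36.9 and T on the +y side, so T = (0.000, 36.90). The virtual corner opposite A is at (63.50, 36.90). The tangent condition forces RZ to be normal to VZ and since A1 is tangent to GT there, RG ⟂ GT, with radius 14.7, so the center R sits 14.7 in from both sides at R = (48.80, 22.20). That places the tangent points at Z = (63.50, 22.20) on VZ and G = (48.80, 36.90) on GT. Then |AG| = |G − A| = 61.18.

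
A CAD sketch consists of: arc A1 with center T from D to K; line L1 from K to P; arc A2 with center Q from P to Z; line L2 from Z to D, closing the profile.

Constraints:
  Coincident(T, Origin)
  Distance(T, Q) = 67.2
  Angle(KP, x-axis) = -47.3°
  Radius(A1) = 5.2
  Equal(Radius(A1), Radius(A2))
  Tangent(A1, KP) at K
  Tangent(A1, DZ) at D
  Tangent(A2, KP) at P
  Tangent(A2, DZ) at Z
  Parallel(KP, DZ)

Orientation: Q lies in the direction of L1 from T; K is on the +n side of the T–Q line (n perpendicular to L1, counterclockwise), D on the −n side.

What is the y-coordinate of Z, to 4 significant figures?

-52.91

Tangency of A1 to both parallel lines with radius 5.2 puts K and D at T ± 5.2·n: K = (3.822, 3.526), D = (-3.822, -3.526). Equal radii place P and Z the same way about Q: P = Q + 5.2·n = (49.39, -45.86), Z = Q − 5.2·n = (41.75, -52.91). So Z.y = -52.91.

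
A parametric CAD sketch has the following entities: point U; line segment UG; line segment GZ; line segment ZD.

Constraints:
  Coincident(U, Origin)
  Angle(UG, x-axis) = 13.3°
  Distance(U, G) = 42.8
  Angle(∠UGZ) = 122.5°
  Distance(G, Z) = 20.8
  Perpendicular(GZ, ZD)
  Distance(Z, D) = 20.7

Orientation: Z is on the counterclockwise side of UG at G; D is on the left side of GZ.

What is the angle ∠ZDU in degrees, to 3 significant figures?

109°

∠UGZ = 122.5°, so GZ runs at 13.3° + (180° − 122.5°) = 70.8° from the x-axis; with |GZ| = 20.8, Z = G + 20.8·(cos 70.8°, sin 70.8°) = (48.5, 29.5). GZ is perpendicular to ZD; with |ZD| = 20.7 on the left of GZ, D = Z + 20.7·(-0.944, 0.329) = (28.9, 36.3). Then cos ∠ZDU = DZ·DU / (|DZ||DU|), giving 109°.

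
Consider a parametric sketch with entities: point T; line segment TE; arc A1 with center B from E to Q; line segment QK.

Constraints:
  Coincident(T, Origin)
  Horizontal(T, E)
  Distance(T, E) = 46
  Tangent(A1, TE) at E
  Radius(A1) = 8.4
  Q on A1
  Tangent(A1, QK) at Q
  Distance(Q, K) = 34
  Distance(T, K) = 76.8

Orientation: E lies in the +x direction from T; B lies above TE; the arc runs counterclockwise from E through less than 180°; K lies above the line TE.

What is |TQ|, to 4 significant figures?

53.82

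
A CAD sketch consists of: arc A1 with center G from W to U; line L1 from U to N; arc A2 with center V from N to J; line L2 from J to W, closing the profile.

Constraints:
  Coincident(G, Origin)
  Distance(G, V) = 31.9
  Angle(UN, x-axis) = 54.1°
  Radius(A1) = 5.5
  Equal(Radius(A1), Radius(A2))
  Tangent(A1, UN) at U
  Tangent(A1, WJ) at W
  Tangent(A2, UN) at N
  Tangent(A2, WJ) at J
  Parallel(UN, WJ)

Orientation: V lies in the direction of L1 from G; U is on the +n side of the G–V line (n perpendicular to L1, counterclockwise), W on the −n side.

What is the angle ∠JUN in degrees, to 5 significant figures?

19.026°

The slot axis is L1's direction at 54.1°, so u = (cos 54.1°, sin 54.1°) = (0.58637, 0.81004) and n = (−sin 54.1°, cos 54.1°) = (-0.81004, 0.58637). G is at the origin and V lies 31.9 along u from G, so V = 31.9·u = (18.705, 25.840). Tangency of A1 to both parallel lines with radius 5.5 puts U and W at G ± 5.5·n: U = (-4.4552, 3.2250), W = (4.4552, -3.2250). Equal radii place N and J the same way about V: N = V + 5.5·n = (14.250, 29.065), J = V − 5.5·n = (23.161, 22.615). Then cos ∠JUN = UJ·UN / (|UJ||UN|), giving 19.026°.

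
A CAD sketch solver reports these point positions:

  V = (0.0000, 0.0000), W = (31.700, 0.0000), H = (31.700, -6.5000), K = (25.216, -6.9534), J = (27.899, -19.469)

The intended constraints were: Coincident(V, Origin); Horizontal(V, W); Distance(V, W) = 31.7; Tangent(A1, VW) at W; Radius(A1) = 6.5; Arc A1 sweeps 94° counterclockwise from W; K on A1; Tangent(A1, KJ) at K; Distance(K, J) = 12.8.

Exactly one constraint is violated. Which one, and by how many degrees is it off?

Tangent(A1, KJ) at K — off by 8.10°.

V = (0.00, 0.00) ✓; V.y = 0.00, W.y = 0.00 ✓; |VW| = 31.70 ✓; ∠(HW, WV) = 90.00° ✓; |HW| = 6.500 ✓; bearing(H→K) − bearing(H→W) = 94.00° ✓; |HK| = 6.500 ✓; ∠(HK, KJ) = 81.90° ✗; |KJ| = 12.80 ✓.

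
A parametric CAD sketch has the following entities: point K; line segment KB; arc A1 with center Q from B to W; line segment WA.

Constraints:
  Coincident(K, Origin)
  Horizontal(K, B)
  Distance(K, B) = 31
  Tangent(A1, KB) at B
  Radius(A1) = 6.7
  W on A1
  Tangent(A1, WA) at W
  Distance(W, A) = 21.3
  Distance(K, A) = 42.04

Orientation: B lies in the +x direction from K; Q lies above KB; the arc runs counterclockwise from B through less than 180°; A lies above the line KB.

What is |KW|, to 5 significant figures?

38.377

Checks: ∠(QB, BK) = 90.00° ✓; |QB| = 6.700 ✓; |QW| = 6.700 ✓; ∠(QW, WA) = 90.00° ✓; |WA| = 21.30 ✓; |KA| = 42.04 ✓.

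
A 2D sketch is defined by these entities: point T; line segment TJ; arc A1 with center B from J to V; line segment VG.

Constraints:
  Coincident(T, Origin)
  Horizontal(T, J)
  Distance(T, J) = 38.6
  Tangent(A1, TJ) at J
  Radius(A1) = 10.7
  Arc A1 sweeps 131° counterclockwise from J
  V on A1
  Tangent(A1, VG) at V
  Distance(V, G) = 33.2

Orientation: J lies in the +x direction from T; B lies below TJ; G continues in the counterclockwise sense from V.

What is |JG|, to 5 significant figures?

44.918

On A1, J sits at bearing 90° from B; a 131° counterclockwise sweep puts V at bearing 221°, so V = B + 10.7·(cos 221°, sin 221°) = (30.525, -17.720). The tangent condition forces BV to be normal to VG, so VG runs along (−sin 221°, cos 221°); with |VG| = 33.2, G = (52.306, -42.776). Then |JG| = |G − J| = 44.918.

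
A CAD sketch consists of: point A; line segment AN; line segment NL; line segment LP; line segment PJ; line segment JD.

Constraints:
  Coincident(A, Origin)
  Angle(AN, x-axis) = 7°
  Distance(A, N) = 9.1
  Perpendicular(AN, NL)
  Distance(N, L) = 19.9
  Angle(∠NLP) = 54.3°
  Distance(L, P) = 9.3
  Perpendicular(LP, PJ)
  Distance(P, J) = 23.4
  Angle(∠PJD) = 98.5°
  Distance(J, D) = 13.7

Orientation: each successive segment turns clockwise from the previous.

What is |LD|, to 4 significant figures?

25.78

A is at the origin; AN runs at 7.0° with length 9.1, so N = (9.032, 1.109). The perpendicularity gives NL at right angles to AN, so NL runs at -83.00°; with |NL| = 19.9, L = (11.46, -18.64). ∠NLP = 54.3° gives LP at 151.3° from the x-axis; with |LP| = 9.3, P = (3.300, -14.18). LP ⟂ PJ, so PJ runs at 61.30°; with |PJ| = 23.4, J = (14.54, 6.349). ∠PJD = 98.5° gives JD at -20.20° from the x-axis; with |JD| = 13.7, D = (27.39, 1.618). Then |LD| = |D − L| = 25.78.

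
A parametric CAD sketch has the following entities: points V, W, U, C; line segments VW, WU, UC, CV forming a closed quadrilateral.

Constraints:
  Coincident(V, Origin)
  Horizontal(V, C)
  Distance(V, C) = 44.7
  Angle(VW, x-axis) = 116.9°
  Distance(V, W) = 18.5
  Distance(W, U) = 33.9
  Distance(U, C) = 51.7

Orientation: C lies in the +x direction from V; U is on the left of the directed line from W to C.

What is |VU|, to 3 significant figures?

44.1

V is at the origin; V and C share the same y with |VC| = 44.7 and C in +x, so C = (44.7, 0). VW runs at 116.9° with |VW| = 18.5, so W = (-8.37, 16.5). U is determined by |WU| = 33.9 and |UC| = 51.7 together: it lies at the intersection of circle(W, 33.9) and circle(C, 51.7). With |WC| = 55.6, the foot of the radical line on WC is 14.1 from W and the perpendicular offset is √(33.9² − 14.1²) = 30.8. Taking the left-of-WC solution: U = (14.2, 41.8).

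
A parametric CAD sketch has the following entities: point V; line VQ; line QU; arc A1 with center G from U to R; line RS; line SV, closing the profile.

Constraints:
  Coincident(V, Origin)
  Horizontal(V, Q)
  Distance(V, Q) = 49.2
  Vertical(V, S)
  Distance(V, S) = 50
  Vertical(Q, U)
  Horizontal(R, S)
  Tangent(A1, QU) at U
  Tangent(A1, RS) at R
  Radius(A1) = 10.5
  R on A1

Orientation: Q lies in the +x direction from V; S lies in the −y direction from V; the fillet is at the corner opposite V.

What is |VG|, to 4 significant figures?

55.30

V is at the origin; V and Q share the same y with |VQ| = 49.2 and Q on the +x side, so Q = (49.20, 0.000). V and S share the same x with |VS| = 50.0 and S on the −y side, so S = (0.000, -50.00). The virtual corner opposite V is at (49.20, -50.00). Tangency of A1 to QU means the radius GU is perpendicular to QU and tangency of A1 to RS means the radius GR is perpendicular to RS, with radius 10.5, so the center G sits 10.5 in from both sides at G = (38.70, -39.50). Then |VG| = |G − V| = 55.30.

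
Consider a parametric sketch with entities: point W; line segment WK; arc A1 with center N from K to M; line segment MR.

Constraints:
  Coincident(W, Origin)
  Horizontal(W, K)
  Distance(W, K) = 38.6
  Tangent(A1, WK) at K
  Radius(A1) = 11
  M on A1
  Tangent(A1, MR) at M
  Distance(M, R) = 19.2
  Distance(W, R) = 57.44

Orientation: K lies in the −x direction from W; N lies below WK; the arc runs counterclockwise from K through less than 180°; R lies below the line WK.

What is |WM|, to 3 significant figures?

50.9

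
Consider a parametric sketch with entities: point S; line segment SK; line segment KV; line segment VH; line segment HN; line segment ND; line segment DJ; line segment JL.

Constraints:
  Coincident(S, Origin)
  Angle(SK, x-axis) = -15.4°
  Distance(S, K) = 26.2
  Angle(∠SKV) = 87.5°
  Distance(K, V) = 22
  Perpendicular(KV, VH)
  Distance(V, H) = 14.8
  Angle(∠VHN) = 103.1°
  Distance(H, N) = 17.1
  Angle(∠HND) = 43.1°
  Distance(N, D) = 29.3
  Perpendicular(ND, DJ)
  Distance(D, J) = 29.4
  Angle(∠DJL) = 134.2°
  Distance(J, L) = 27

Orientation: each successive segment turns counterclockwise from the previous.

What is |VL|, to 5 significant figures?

47.168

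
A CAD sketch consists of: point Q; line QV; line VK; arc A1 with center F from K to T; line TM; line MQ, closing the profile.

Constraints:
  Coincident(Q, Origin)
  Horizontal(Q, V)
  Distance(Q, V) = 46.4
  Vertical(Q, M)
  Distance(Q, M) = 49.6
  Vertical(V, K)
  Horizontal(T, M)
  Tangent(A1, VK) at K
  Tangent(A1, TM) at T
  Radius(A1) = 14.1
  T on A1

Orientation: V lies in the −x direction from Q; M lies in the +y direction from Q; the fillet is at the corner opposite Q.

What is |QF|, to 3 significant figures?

48.0

Q and M share the same x with |QM| = 49.6 and M on the +y side, so M = (0.00, 49.6). The virtual corner opposite Q is at (-46.4, 49.6). A1 meets VK tangentially, so FK is at right angles to VK and since A1 is tangent to TM there, FT ⟂ TM, with radius 14.1, so the center F sits 14.1 in from both sides at F = (-32.3, 35.5). Then |QF| = |F − Q| = 48.0.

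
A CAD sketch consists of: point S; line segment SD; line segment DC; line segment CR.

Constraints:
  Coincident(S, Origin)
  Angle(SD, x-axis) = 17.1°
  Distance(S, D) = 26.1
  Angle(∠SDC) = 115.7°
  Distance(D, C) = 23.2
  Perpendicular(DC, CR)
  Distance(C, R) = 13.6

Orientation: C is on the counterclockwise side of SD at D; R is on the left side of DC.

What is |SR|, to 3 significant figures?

35.9

∠SDC = 115.7°, so DC runs at 17.1° + (180° − 115.7°) = 81.4° from the x-axis; with |DC| = 23.2, C = D + 23.2·(cos 81.4°, sin 81.4°) = (28.4, 30.6). DC is perpendicular to CR; with |CR| = 13.6 on the left of DC, R = C + 13.6·(-0.989, 0.150) = (15.0, 32.6). Then |SR| = |R − S| = 35.9.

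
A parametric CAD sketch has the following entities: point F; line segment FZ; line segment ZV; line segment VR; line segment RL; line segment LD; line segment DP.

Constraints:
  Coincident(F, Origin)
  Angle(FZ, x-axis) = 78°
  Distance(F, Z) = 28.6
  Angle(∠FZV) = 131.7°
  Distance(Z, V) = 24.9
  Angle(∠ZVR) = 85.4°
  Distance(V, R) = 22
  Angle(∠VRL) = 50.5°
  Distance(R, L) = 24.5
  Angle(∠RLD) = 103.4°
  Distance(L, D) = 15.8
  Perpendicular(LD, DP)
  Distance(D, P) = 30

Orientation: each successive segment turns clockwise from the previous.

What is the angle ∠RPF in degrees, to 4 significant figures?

29.12°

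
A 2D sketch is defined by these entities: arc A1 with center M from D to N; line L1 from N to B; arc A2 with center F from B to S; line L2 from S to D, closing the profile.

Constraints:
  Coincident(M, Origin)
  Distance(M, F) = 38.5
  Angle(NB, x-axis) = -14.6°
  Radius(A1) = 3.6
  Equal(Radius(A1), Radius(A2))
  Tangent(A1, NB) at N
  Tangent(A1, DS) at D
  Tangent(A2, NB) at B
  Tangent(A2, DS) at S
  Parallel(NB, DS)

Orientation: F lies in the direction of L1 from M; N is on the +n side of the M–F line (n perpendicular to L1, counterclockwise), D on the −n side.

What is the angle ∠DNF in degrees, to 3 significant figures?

84.7°

M is at the origin and F lies 38.5 along u from M, so F = 38.5·u = (37.3, -9.70). Tangency of A1 to both parallel lines with radius 3.6 puts N and D at M ± 3.6·n: N = (0.907, 3.48), D = (-0.907, -3.48). Then cos ∠DNF = ND·NF / (|ND||NF|), giving 84.7°.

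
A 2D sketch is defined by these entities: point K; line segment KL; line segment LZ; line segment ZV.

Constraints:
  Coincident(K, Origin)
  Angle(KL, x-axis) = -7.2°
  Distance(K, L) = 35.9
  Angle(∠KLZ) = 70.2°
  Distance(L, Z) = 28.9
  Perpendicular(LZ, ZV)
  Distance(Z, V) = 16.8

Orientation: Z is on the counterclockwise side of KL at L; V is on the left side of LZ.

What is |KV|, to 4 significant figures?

23.84

K is at the origin; KL runs at -7.2° with length 35.9, so L = 35.9·(cos -7.2°, sin -7.2°) = (35.62, -4.499). ∠KLZ = 70.2°, so LZ runs at -7.2° + (180° − 70.2°) = 102.6° from the x-axis; with |LZ| = 28.9, Z = L + 28.9·(cos 102.6°, sin 102.6°) = (29.31, 23.70). The perpendicularity gives ZV at right angles to LZ; with |ZV| = 16.8 on the left of LZ, V = Z + 16.8·(-0.9759, -0.2181) = (12.92, 20.04). Then |KV| = |V − K| = 23.84.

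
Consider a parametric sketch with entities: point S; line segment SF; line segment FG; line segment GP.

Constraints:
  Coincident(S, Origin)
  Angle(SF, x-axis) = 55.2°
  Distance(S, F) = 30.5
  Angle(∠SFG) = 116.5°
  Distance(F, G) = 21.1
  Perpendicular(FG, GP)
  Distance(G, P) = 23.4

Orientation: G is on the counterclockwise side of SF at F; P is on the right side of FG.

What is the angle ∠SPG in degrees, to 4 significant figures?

34.40°

S is at the origin; SF runs at 55.2° with length 30.5, so F = 30.5·(cos 55.2°, sin 55.2°) = (17.41, 25.05). ∠SFG = 116.5°, so FG runs at 55.2° + (180° − 116.5°) = 118.7° from the x-axis; with |FG| = 21.1, G = F + 21.1·(cos 118.7°, sin 118.7°) = (7.274, 43.55). The perpendicularity gives GP at right angles to FG; with |GP| = 23.4 on the right of FG, P = G + 23.4·(0.8771, 0.4802) = (27.80, 54.79). Then cos ∠SPG = PS·PG / (|PS||PG|), giving 34.40°.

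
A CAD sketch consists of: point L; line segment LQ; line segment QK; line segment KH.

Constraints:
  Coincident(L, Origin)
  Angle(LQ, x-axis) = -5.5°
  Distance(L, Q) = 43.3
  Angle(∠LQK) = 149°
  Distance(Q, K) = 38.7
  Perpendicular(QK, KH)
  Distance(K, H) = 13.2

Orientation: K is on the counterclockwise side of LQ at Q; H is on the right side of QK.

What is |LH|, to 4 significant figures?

83.72

L is at the origin; LQ runs at -5.5° with length 43.3, so Q = 43.3·(cos -5.5°, sin -5.5°) = (43.10, -4.150). ∠LQK = 149.0°, so QK runs at -5.5° + (180° − 149.0°) = 25.50° from the x-axis; with |QK| = 38.7, K = Q + 38.7·(cos 25.50°, sin 25.50°) = (78.03, 12.51). QK is perpendicular to KH; with |KH| = 13.2 on the right of QK, H = K + 13.2·(0.4305, -0.9026) = (83.71, 0.5965). Then |LH| = |H − L| = 83.72.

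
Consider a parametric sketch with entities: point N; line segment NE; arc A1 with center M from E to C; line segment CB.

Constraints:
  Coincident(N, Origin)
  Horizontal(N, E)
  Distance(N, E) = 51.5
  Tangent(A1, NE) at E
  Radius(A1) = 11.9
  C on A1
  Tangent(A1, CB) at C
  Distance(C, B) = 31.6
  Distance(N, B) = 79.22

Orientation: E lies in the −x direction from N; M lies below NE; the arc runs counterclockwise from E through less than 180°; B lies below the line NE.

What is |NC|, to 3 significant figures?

64.1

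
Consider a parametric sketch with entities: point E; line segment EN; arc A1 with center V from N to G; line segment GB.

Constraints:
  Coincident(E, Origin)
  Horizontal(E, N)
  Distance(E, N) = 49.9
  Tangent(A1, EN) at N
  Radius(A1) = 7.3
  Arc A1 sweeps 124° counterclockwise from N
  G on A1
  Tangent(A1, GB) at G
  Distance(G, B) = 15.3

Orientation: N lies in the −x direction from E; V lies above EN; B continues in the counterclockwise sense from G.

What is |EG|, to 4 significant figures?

45.30

Since A1 is tangent to EN there, VN ⟂ EN, so V = N + (0, 7.3) = (-49.90, 7.300). On A1, N sits at bearing -90° from V; a 124° counterclockwise sweep puts G at bearing 34°, so G = V + 7.3·(cos 34°, sin 34°) = (-43.85, 11.38). Then |EG| = |G − E| = 45.30.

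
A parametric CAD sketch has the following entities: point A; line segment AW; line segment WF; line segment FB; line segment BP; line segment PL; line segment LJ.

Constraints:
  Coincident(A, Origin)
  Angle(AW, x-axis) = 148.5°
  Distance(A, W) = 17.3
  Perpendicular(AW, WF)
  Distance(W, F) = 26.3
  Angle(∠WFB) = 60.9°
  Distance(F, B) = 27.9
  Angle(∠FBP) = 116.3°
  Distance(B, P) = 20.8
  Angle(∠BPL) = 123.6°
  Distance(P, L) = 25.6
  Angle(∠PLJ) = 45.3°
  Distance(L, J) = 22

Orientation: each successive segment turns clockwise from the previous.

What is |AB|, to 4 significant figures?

14.57

A is at the origin; AW runs at 148.5° with length 17.3, so W = (-14.75, 9.039). AW ⟂ WF, so WF runs at 58.50°; with |WF| = 26.3, F = (-1.009, 31.46). ∠WFB = 60.9° gives FB at -60.60° from the x-axis; with |FB| = 27.9, B = (12.69, 7.157). Then |AB| = |B − A| = 14.57.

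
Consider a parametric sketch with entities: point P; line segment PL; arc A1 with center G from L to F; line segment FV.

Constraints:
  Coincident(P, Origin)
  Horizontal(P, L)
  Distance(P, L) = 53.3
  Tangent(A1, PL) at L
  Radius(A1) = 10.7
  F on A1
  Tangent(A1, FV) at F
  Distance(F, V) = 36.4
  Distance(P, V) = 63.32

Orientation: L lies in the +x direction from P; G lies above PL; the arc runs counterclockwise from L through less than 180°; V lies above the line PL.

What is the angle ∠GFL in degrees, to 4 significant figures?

28.45°

Checks: |GF| = 10.70 ✓; ∠(GF, FV) = 90.00° ✓; |FV| = 36.40 ✓; |PV| = 63.32 ✓.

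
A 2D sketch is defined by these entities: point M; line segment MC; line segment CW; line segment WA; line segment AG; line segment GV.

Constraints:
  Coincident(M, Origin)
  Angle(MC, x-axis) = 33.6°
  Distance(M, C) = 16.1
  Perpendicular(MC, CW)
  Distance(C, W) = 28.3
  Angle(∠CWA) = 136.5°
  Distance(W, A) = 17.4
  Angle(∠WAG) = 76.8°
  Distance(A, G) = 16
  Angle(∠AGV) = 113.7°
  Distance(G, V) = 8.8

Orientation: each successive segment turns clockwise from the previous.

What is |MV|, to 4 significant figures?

20.17

M is at the origin; MC runs at 33.6° with length 16.1, so C = (13.41, 8.910). MC ⟂ CW, so CW runs at -56.40°; with |CW| = 28.3, W = (29.07, -14.66). ∠CWA = 136.5° gives WA at -99.90° from the x-axis; with |WA| = 17.4, A = (26.08, -31.80). ∠WAG = 76.8° gives AG at 156.9° from the x-axis; with |AG| = 16.0, G = (11.36, -25.53). ∠AGV = 113.7° gives GV at 90.60° from the x-axis; with |GV| = 8.8, V = (11.27, -16.73). Then |MV| = |V − M| = 20.17.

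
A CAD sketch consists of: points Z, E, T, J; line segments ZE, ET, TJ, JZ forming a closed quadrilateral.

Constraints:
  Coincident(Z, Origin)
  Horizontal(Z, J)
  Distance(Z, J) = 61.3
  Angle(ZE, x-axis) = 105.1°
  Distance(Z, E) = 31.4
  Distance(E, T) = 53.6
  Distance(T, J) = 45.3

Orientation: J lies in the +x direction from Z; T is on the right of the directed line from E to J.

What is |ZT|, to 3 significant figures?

24.7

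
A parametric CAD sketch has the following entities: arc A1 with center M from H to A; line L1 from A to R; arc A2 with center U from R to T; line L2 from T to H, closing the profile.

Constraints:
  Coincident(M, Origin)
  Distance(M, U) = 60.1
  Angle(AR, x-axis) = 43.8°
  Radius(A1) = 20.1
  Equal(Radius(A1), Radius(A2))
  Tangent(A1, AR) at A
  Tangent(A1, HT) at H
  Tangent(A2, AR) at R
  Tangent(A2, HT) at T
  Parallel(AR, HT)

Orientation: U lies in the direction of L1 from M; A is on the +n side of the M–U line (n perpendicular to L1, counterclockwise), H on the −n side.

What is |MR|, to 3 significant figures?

63.4

The slot axis is L1's direction at 43.8°, so u = (cos 43.8°, sin 43.8°) = (0.722, 0.692) and n = (−sin 43.8°, cos 43.8°) = (-0.692, 0.722). M is at the origin and U lies 60.1 along u from M, so U = 60.1·u = (43.4, 41.6). Tangency of A1 to both parallel lines with radius 20.1 puts A and H at M ± 20.1·n: A = (-13.9, 14.5), H = (13.9, -14.5). Equal radii place R and T the same way about U: R = U + 20.1·n = (29.5, 56.1), T = U − 20.1·n = (57.3, 27.1). Then |MR| = |R − M| = 63.4.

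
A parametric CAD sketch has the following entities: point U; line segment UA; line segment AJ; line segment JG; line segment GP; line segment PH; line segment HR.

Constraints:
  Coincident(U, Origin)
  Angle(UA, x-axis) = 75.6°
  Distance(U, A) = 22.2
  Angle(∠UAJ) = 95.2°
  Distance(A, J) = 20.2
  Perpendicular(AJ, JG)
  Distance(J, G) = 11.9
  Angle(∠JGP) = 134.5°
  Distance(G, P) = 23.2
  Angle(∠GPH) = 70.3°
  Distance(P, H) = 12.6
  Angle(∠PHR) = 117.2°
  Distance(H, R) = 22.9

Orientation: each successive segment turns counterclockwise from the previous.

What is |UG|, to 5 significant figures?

24.446

U is at the origin; UA runs at 75.6° with length 22.2, so A = (5.5209, 21.503). ∠UAJ = 95.2° gives AJ at 160.40° from the x-axis; with |AJ| = 20.2, J = (-13.509, 28.279). AJ ⟂ JG, so JG runs at -109.60°; with |JG| = 11.9, G = (-17.501, 17.068). Then |UG| = |G − U| = 24.446.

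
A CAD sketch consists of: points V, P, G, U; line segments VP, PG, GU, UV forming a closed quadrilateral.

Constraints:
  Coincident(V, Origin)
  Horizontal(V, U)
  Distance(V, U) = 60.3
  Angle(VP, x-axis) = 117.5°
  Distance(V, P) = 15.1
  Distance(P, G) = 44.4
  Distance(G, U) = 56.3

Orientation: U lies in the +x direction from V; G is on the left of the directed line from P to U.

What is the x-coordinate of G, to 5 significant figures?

25.186

V is at the origin; V and U share the same y with |VU| = 60.3 and U in +x, so U = (60.3, 0). VP runs at 117.5° with |VP| = 15.1, so P = (-6.9724, 13.394). G is determined by |PG| = 44.4 and |GU| = 56.3 together: it lies at the intersection of circle(P, 44.4) and circle(U, 56.3). With |PU| = 68.593, the foot of the radical line on PU is 25.561 from P and the perpendicular offset is √(44.4² − 25.561²) = 36.304. Taking the left-of-PU solution: G = (25.186, 44.008).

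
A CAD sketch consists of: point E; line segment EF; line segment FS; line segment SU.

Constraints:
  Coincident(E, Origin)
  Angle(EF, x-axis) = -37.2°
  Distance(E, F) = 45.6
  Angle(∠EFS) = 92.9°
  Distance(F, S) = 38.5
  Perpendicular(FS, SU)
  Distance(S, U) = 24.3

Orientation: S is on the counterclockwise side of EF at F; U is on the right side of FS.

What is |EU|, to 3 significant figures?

80.9

E is at the origin; EF runs at -37.2° with length 45.6, so F = 45.6·(cos -37.2°, sin -37.2°) = (36.3, -27.6). ∠EFS = 92.9°, so FS runs at -37.2° + (180° − 92.9°) = 49.9° from the x-axis; with |FS| = 38.5, S = F + 38.5·(cos 49.9°, sin 49.9°) = (61.1, 1.88). The perpendicularity gives SU at right angles to FS; with |SU| = 24.3 on the right of FS, U = S + 24.3·(0.765, -0.644) = (79.7, -13.8). Then |EU| = |U − E| = 80.9.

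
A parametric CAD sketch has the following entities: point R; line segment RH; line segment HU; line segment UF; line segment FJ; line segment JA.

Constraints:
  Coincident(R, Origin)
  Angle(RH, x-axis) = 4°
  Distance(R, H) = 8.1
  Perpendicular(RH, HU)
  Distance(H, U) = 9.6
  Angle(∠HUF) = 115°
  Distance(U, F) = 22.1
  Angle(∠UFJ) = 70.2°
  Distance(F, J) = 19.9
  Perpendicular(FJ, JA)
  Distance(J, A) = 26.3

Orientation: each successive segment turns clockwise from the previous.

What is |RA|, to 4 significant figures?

12.88

∠UFJ = 70.2° gives FJ at 99.20° from the x-axis; with |FJ| = 19.9, J = (-13.76, -0.08187). FJ ⟂ JA, so JA runs at 9.200°; with |JA| = 26.3, A = (12.20, 4.123). Then |RA| = |A − R| = 12.88.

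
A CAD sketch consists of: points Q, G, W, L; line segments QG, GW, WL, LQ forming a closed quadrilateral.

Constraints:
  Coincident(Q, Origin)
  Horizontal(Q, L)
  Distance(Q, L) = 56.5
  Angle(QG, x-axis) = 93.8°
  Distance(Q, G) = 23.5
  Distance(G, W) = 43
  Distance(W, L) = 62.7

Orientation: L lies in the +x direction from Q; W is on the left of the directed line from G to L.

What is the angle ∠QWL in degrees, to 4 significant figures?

54.00°

Q is at the origin; QL is horizontal with |QL| = 56.5 and L in +x, so L = (56.5, 0). QG runs at 93.8° with |QG| = 23.5, so G = (-1.557, 23.45). W is determined by |GW| = 43.0 and |WL| = 62.7 together: it lies at the intersection of circle(G, 43.0) and circle(L, 62.7). With |GL| = 62.61, the foot of the radical line on GL is 14.68 from G and the perpendicular offset is √(43.0² − 14.68²) = 40.42. Taking the left-of-GL solution: W = (27.19, 55.43).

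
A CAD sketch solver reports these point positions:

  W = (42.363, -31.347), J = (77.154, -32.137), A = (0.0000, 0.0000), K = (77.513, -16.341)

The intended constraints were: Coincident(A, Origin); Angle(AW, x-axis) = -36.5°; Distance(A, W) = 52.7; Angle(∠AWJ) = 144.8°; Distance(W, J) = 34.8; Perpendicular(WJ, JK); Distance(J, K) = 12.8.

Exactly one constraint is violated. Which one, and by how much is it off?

Distance(J, K) = 12.8 — off by 3.00.

A = (0.00, 0.00) ✓; AW at -36.50° ✓; |AW| = 52.70 ✓; ∠AWJ = 144.8° ✓; |WJ| = 34.80 ✓; ∠(WJ, JK) = 90.00° ✓; |JK| = 15.80 ✗.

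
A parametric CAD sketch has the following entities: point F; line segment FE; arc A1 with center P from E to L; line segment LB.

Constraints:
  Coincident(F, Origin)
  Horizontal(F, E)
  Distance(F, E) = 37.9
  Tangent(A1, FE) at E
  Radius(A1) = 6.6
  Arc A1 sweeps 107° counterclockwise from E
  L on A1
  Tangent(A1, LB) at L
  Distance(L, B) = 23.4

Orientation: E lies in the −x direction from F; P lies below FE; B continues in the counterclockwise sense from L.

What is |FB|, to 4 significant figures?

48.50

On A1, E sits at bearing 90° from P; a 107° counterclockwise sweep puts L at bearing 197°, so L = P + 6.6·(cos 197°, sin 197°) = (-44.21, -8.530). The tangent condition forces PL to be normal to LB, so LB runs along (−sin 197°, cos 197°); with |LB| = 23.4, B = (-37.37, -30.91). Then |FB| = |B − F| = 48.50.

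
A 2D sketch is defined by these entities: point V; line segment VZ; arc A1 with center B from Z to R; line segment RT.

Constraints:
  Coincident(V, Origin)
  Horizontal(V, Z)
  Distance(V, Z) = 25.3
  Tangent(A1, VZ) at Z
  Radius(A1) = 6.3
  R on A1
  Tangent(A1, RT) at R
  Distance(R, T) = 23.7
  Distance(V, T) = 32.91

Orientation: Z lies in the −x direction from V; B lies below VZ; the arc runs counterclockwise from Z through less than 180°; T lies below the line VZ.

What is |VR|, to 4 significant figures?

31.94

Checks: ∠(BZ, ZV) = 90.00° ✓; |BZ| = 6.300 ✓; |BR| = 6.300 ✓; ∠(BR, RT) = 90.00° ✓; |RT| = 23.70 ✓; |VT| = 32.91 ✓.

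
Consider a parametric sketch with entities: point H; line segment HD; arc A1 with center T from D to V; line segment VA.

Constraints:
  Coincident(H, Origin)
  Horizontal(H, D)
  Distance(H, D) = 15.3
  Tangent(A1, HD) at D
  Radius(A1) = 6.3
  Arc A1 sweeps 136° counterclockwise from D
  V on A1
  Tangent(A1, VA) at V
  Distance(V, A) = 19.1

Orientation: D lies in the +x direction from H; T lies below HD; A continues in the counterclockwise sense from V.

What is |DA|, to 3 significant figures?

25.9

H is at the origin; HD is horizontal with |HD| = 15.3 and D on the +x side, so D = (15.3, 0.00). Since A1 is tangent to HD there, TD ⟂ HD, so T = D + (0, -6.3) = (15.3, -6.30). On A1, D sits at bearing 90° from T; a 136° counterclockwise sweep puts V at bearing 226°, so V = T + 6.3·(cos 226°, sin 226°) = (10.9, -10.8). Since A1 is tangent to VA there, TV ⟂ VA, so VA runs along (−sin 226°, cos 226°); with |VA| = 19.1, A = (24.7, -24.1). Then |DA| = |A − D| = 25.9.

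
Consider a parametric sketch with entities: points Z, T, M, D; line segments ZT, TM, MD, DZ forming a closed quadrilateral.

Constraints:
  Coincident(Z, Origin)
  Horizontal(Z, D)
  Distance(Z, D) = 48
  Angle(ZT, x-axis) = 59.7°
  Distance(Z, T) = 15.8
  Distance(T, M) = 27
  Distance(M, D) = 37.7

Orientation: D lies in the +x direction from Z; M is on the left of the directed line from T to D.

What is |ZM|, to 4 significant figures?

42.35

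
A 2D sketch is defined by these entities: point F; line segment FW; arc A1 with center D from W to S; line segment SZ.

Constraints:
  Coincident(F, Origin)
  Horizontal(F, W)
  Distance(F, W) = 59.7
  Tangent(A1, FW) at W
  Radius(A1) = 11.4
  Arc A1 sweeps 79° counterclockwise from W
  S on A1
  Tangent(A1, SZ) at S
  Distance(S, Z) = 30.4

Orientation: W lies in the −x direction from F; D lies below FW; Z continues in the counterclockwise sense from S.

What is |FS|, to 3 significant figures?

71.5

F is at the origin; FW is horizontal with |FW| = 59.7 and W on the −x side, so W = (-59.7, 0.00). Tangency of A1 to FW means the radius DW is perpendicular to FW, so D = W + (0, -11.4) = (-59.7, -11.4). On A1, W sits at bearing 90° from D; a 79° counterclockwise sweep puts S at bearing 169°, so S = D + 11.4·(cos 169°, sin 169°) = (-70.9, -9.22). Then |FS| = |S − F| = 71.5.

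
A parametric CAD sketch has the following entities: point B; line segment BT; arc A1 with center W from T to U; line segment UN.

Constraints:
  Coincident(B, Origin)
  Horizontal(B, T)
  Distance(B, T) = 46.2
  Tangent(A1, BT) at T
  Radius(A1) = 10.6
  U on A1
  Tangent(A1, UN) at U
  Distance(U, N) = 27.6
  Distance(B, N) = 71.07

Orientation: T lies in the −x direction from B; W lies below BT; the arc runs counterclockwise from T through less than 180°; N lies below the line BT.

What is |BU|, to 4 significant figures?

57.34

Checks: |WU| = 10.60 ✓; ∠(WU, UN) = 90.00° ✓; |UN| = 27.60 ✓; |BN| = 71.07 ✓.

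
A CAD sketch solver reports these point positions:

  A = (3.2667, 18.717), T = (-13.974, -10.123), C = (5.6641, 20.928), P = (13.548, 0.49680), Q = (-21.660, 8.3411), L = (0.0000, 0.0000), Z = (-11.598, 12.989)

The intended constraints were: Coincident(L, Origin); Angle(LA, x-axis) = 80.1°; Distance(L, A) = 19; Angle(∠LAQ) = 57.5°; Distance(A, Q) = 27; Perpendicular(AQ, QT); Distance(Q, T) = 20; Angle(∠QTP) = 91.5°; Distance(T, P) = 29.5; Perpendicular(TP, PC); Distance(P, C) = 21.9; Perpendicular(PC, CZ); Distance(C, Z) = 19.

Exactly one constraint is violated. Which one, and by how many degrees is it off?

Perpendicular(PC, CZ) — off by 3.60°.

L = (0.00, 0.00) ✓; LA at 80.10° ✓; |LA| = 19.00 ✓; ∠LAQ = 57.50° ✓; |AQ| = 27.00 ✓; ∠(AQ, QT) = 90.00° ✓; |QT| = 20.00 ✓; ∠QTP = 91.50° ✓; |TP| = 29.50 ✓; ∠(TP, PC) = 90.00° ✓; |PC| = 21.90 ✓; ∠(PC, CZ) = 93.60° ✗; |CZ| = 19.00 ✓.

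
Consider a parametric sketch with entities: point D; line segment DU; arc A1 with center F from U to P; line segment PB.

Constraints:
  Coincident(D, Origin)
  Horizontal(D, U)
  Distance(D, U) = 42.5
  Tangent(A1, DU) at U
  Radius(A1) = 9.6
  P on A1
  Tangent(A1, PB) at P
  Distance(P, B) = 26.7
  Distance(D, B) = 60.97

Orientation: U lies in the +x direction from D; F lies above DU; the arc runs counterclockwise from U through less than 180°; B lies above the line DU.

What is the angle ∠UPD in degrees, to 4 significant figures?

37.22°

Checks: |FP| = 9.600 ✓; ∠(FP, PB) = 90.00° ✓; |PB| = 26.70 ✓; |DB| = 60.97 ✓.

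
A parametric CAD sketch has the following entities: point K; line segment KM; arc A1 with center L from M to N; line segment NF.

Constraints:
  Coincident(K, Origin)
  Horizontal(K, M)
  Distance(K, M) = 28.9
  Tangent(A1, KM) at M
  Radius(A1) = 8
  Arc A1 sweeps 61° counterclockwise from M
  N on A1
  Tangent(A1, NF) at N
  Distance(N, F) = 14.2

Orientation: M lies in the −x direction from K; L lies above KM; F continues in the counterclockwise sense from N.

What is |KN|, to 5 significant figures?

22.287

K is at the origin; K and M share the same y with |KM| = 28.9 and M on the −x side, so M = (-28.900, 0.0000). Tangency of A1 to KM means the radius LM is perpendicular to KM, so L = M + (0, 8) = (-28.900, 8.0000). On A1, M sits at bearing -90° from L; a 61° counterclockwise sweep puts N at bearing -29°, so N = L + 8.0·(cos -29°, sin -29°) = (-21.903, 4.1215). Then |KN| = |N − K| = 22.287.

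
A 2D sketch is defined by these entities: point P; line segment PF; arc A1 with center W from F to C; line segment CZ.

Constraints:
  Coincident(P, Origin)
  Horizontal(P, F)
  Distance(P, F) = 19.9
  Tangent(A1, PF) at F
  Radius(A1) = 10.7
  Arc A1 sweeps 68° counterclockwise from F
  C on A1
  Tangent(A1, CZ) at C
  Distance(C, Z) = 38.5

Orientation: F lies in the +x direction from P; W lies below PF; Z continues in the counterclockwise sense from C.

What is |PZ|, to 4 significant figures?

42.62

P is at the origin; P and F share the same y with |PF| = 19.9 and F on the +x side, so F = (19.90, 0.000). Tangency of A1 to PF means the radius WF is perpendicular to PF, so W = F + (0, -10.7) = (19.90, -10.70). On A1, F sits at bearing 90° from W; a 68° counterclockwise sweep puts C at bearing 158°, so C = W + 10.7·(cos 158°, sin 158°) = (9.979, -6.692). Since A1 is tangent to CZ there, WC ⟂ CZ, so CZ runs along (−sin 158°, cos 158°); with |CZ| = 38.5, Z = (-4.443, -42.39). Then |PZ| = |Z − P| = 42.62.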